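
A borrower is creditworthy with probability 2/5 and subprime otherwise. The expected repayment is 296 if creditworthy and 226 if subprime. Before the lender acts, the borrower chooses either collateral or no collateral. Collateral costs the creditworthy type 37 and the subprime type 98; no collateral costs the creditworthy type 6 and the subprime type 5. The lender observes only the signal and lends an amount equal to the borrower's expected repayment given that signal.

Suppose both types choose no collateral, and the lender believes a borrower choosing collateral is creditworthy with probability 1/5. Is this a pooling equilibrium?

Yes

On the equilibrium path (no collateral) the lender holds the prior 2/5 and pays 2/5·296 + 3/5·226 = 254. Off-path (collateral) belief 1/5 gives 1/5·296 + 4/5·226 = 240.
Creditworthy: no collateral gives 254 − 6 = 248; collateral gives 240 − 37 = 203. Stays. ✓
Subprime: no collateral gives 254 − 5 = 249; collateral gives 240 − 98 = 142. Stays. ✓
Beliefs are Bayes-consistent on-path and both types best-respond.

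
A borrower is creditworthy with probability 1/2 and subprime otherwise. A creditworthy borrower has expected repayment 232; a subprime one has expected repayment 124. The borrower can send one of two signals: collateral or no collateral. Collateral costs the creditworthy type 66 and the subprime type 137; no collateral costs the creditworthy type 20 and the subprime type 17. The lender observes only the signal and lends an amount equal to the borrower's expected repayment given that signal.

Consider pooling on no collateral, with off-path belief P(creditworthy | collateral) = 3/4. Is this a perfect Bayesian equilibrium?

On the equilibrium path (no collateral) the lender holds the prior 1/2 and pays 1/2·232 + 1/2·124 = 178. Off-path (collateral) belief 3/4 gives 3/4·232 + 1/4·124 = 205.
Creditworthy: no collateral gives 178 − 20 = 158; collateral gives 205 − 66 = 139. Stays. ✓
Subprime: no collateral gives 178 − 17 = 161; collateral gives 205 − 137 = 68. Stays. ✓
Beliefs are Bayes-consistent on-path and both types best-respond.

Yes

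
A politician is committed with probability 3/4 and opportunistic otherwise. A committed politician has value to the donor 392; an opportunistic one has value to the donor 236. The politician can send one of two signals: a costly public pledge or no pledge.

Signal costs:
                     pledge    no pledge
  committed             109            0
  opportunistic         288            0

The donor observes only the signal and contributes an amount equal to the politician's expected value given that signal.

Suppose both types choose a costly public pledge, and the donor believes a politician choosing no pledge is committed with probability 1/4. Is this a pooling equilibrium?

At the pooled signal (pledge) the donor holds the prior 3/4 and pays 3/4·392 + 1/4·236 = 353. Off-path (no pledge) belief 1/4 gives 1/4·392 + 3/4·236 = 275.
Committed: pledge gives 353 − 109 = 244; no pledge gives 275 − 0 = 275. Deviates. ✗
Opportunistic: pledge gives 353 − 288 = 65; no pledge gives 275 − 0 = 275. Deviates. ✗

No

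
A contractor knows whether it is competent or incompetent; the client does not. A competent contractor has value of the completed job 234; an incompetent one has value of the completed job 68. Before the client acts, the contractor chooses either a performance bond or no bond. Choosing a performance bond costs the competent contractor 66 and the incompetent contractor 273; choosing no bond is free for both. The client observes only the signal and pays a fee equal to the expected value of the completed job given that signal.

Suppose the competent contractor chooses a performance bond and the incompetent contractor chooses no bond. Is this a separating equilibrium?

Yes

Under separation the client infers type exactly: bond → competent (pays 234), no bond → incompetent (pays 68).
Competent: bond gives 234 − 66 = 168; no bond gives 68 − 0 = 68. No deviation. ✓
Incompetent: no bond gives 68 − 0 = 68; bond gives 234 − 273 = -39. No deviation. ✓
Neither type gains from mimicking the other.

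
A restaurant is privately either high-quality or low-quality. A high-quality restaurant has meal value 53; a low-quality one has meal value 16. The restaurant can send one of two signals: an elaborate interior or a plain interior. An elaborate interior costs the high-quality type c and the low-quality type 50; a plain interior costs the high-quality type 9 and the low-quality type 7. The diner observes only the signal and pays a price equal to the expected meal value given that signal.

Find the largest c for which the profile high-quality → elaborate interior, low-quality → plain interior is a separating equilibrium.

46

Under separation: elaborate interior → high-quality (pays 53); plain interior → low-quality (pays 16).
Low-quality: 16 − 7 = 9 ≥ 53 − 50 = 3. Holds regardless of c. ✓
High-quality: 53 − c ≥ 16 − 9, so c ≤ 53 − 7 = 46.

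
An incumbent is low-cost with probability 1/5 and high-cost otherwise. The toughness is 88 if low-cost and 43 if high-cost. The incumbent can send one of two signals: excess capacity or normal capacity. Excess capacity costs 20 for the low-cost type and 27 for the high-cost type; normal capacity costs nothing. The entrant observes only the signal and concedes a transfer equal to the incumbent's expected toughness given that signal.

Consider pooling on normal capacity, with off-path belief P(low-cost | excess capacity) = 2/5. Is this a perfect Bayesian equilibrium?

On the equilibrium path (normal capacity) the entrant holds the prior 1/5 and pays 1/5·88 + 4/5·43 = 52. Off-path (excess capacity) belief 2/5 gives 2/5·88 + 3/5·43 = 61.
Low-cost: normal capacity gives 52 − 0 = 52; excess capacity gives 61 − 20 = 41. Stays. ✓
High-cost: normal capacity gives 52 − 0 = 52; excess capacity gives 61 − 27 = 34. Stays. ✓
Beliefs are Bayes-consistent on-path and both types best-respond.

Yes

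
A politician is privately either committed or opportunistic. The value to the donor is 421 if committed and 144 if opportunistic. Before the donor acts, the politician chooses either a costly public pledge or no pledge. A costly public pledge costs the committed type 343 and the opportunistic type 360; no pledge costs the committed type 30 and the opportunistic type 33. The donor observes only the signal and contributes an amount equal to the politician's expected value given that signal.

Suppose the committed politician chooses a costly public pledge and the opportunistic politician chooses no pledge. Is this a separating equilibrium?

No

If types separate, pledge earns payment 421 and no pledge earns 144.
Committed: pledge gives 421 − 343 = 78; no pledge gives 144 − 30 = 114. Would deviate. ✗
Opportunistic: no pledge gives 144 − 33 = 111; pledge gives 421 − 360 = 61. No deviation. ✓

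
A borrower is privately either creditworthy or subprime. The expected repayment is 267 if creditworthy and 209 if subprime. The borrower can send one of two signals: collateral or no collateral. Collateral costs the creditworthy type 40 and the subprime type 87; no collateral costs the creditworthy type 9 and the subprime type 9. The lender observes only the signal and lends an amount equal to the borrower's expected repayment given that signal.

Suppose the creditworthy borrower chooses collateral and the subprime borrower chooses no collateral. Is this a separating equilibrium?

Yes

If types separate, collateral earns payment 267 and no collateral earns 209.
Creditworthy: collateral gives 267 − 40 = 227; no collateral gives 209 − 9 = 200. No deviation. ✓
Subprime: no collateral gives 209 − 9 = 200; collateral gives 267 − 87 = 180. No deviation. ✓
Neither type gains from mimicking the other.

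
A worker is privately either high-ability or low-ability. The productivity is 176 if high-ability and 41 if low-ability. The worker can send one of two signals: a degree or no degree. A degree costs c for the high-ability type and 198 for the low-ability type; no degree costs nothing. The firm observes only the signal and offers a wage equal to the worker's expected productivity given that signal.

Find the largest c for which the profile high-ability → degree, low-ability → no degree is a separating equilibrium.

135

Under separation: degree → high-ability (pays 176); no degree → low-ability (pays 41).
Low-ability: 41 − 0 = 41 ≥ 176 − 198 = -22. Holds regardless of c. ✓
High-ability: 176 − c ≥ 41 − 0, so c ≤ 176 − 41 = 135.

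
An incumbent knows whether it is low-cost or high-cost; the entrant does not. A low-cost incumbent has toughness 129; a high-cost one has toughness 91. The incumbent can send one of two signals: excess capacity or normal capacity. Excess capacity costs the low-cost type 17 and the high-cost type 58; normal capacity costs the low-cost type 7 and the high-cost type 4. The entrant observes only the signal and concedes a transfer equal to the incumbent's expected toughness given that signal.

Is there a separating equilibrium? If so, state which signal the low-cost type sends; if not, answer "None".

Try low-cost → excess capacity, high-cost → normal capacity:
  Under separation the entrant infers type exactly: excess capacity → low-cost (pays 129), normal capacity → high-cost (pays 91).
  Low-cost: excess capacity gives 129 − 17 = 112; normal capacity gives 91 − 7 = 84. No deviation. ✓
  High-cost: normal capacity gives 91 − 4 = 87; excess capacity gives 129 − 58 = 71. No deviation. ✓
Both hold — the low-cost type sends excess capacity.

excess capacity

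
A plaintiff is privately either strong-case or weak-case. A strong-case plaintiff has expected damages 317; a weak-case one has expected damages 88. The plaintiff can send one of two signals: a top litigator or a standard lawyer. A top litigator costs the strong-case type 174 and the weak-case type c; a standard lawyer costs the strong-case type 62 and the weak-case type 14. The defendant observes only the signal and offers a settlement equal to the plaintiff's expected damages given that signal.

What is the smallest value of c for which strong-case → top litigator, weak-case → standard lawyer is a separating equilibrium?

Under separation: top litigator → strong-case (pays 317); standard lawyer → weak-case (pays 88).
Strong-case: 317 − 174 = 143 ≥ 88 − 62 = 26. Holds regardless of c. ✓
Weak-case: 88 − 14 ≥ 317 − c, so c ≥ 317 − 74 = 243.

243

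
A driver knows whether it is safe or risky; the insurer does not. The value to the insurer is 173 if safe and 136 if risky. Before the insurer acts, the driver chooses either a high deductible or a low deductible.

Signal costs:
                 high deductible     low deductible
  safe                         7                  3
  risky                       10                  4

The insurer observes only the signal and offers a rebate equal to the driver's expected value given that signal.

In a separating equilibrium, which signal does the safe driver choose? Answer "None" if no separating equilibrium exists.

Try safe → high deductible, risky → low deductible:
  Under separation the insurer infers type exactly: high deductible → safe (pays 173), low deductible → risky (pays 136).
  Safe: high deductible gives 173 − 7 = 166; low deductible gives 136 − 3 = 133. No deviation. ✓
  Risky: low deductible gives 136 − 4 = 132; high deductible gives 173 − 10 = 163. Would deviate. ✗
Try safe → low deductible, risky → high deductible:
  Under separation the insurer infers type exactly: low deductible → safe (pays 173), high deductible → risky (pays 136).
  Safe: low deductible gives 173 − 3 = 170; high deductible gives 136 − 7 = 129. No deviation. ✓
  Risky: high deductible gives 136 − 10 = 126; low deductible gives 173 − 4 = 169. Would deviate. ✗
Neither assignment is incentive-compatible.

None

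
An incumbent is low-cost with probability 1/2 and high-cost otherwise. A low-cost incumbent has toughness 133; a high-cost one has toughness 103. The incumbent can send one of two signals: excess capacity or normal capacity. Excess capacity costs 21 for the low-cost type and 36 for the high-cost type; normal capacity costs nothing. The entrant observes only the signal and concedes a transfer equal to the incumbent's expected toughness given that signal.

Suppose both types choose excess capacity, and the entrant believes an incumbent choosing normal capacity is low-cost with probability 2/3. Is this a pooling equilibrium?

On the equilibrium path (excess capacity) the entrant holds the prior 1/2 and pays 1/2·133 + 1/2·103 = 118. Off-path (normal capacity) belief 2/3 gives 2/3·133 + 1/3·103 = 123.
Low-cost: excess capacity gives 118 − 21 = 97; normal capacity gives 123 − 0 = 123. Deviates. ✗
High-cost: excess capacity gives 118 − 36 = 82; normal capacity gives 123 − 0 = 123. Deviates. ✗

No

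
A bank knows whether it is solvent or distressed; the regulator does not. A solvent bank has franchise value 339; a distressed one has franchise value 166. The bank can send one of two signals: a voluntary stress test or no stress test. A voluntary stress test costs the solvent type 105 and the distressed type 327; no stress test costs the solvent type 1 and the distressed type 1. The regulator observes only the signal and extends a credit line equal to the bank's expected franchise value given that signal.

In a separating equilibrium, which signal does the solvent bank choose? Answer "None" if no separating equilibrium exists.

stress test

Try solvent → stress test, distressed → no stress test:
  Under separation the regulator infers type exactly: stress test → solvent (pays 339), no stress test → distressed (pays 166).
  Solvent: stress test gives 339 − 105 = 234; no stress test gives 166 − 1 = 165. No deviation. ✓
  Distressed: no stress test gives 166 − 1 = 165; stress test gives 339 − 327 = 12. No deviation. ✓
Both hold — the solvent type sends stress test.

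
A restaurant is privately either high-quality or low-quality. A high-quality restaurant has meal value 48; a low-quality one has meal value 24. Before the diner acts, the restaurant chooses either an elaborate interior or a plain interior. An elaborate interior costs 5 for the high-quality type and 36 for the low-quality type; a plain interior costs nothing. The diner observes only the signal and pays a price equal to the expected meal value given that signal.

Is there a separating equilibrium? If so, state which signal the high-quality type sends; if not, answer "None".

elaborate interior

Try high-quality → elaborate interior, low-quality → plain interior:
  If types separate, elaborate interior earns payment 48 and plain interior earns 24.
  High-quality: elaborate interior gives 48 − 5 = 43; plain interior gives 24 − 0 = 24. No deviation. ✓
  Low-quality: plain interior gives 24 − 0 = 24; elaborate interior gives 48 − 36 = 12. No deviation. ✓
Both hold — the high-quality type sends elaborate interior.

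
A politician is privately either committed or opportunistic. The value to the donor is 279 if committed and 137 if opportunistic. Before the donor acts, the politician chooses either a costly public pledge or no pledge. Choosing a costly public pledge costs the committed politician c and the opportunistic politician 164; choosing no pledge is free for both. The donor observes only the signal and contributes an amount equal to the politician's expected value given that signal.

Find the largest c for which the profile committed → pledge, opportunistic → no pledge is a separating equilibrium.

Under separation: pledge → committed (pays 279); no pledge → opportunistic (pays 137).
Opportunistic: 137 − 0 = 137 ≥ 279 − 164 = 115. Holds regardless of c. ✓
Committed: 279 − c ≥ 137 − 0, so c ≤ 279 − 137 = 142.

142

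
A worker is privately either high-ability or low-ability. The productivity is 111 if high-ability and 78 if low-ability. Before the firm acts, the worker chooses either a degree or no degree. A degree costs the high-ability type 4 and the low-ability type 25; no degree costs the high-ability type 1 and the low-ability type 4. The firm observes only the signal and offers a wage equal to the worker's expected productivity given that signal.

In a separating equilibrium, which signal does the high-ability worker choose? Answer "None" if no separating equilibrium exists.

None

Try high-ability → degree, low-ability → no degree:
  If types separate, degree earns payment 111 and no degree earns 78.
  High-ability: degree gives 111 − 4 = 107; no degree gives 78 − 1 = 77. No deviation. ✓
  Low-ability: no degree gives 78 − 4 = 74; degree gives 111 − 25 = 86. Would deviate. ✗
Try high-ability → no degree, low-ability → degree:
  If types separate, no degree earns payment 111 and degree earns 78.
  High-ability: no degree gives 111 − 1 = 110; degree gives 78 − 4 = 74. No deviation. ✓
  Low-ability: degree gives 78 − 25 = 53; no degree gives 111 − 4 = 107. Would deviate. ✗
Neither assignment is incentive-compatible.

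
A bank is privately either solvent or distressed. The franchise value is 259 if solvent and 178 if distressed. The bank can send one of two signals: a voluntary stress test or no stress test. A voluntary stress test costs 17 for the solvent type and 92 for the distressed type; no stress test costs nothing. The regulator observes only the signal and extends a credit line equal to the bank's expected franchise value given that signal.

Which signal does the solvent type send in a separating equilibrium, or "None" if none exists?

Try solvent → stress test, distressed → no stress test:
  If types separate, stress test earns payment 259 and no stress test earns 178.
  Solvent: stress test gives 259 − 17 = 242; no stress test gives 178 − 0 = 178. No deviation. ✓
  Distressed: no stress test gives 178 − 0 = 178; stress test gives 259 − 92 = 167. No deviation. ✓
Both hold — the solvent type sends stress test.

stress test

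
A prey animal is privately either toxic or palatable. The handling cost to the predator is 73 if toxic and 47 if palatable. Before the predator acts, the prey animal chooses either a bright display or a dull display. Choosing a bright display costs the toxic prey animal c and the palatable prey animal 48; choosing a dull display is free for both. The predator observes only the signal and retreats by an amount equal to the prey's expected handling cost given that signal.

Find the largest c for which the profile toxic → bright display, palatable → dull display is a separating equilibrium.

26

Under separation: bright display → toxic (pays 73); dull display → palatable (pays 47).
Palatable: 47 − 0 = 47 ≥ 73 − 48 = 25. Holds regardless of c. ✓
Toxic: 73 − c ≥ 47 − 0, so c ≤ 73 − 47 = 26.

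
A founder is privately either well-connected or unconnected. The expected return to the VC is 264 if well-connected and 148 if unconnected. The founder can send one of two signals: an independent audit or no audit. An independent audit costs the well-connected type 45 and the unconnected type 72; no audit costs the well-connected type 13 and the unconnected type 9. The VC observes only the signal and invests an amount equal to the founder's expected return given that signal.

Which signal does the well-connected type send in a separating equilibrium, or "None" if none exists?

None

Try well-connected → audit, unconnected → no audit:
  If types separate, audit earns payment 264 and no audit earns 148.
  Well-connected: audit gives 264 − 45 = 219; no audit gives 148 − 13 = 135. No deviation. ✓
  Unconnected: no audit gives 148 − 9 = 139; audit gives 264 − 72 = 192. Would deviate. ✗
Try well-connected → no audit, unconnected → audit:
  If types separate, no audit earns payment 264 and audit earns 148.
  Well-connected: no audit gives 264 − 13 = 251; audit gives 148 − 45 = 103. No deviation. ✓
  Unconnected: audit gives 148 − 72 = 76; no audit gives 264 − 9 = 255. Would deviate. ✗
Neither assignment is incentive-compatible.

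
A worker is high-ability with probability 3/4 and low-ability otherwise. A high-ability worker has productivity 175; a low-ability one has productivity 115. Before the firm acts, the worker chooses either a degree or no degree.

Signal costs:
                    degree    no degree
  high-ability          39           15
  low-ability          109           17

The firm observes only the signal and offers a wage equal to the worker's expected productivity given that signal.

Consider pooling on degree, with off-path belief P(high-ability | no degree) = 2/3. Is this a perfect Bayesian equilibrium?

No

At the pooled signal (degree) the firm holds the prior 3/4 and pays 3/4·175 + 1/4·115 = 160. Off-path (no degree) belief 2/3 gives 2/3·175 + 1/3·115 = 155.
High-ability: degree gives 160 − 39 = 121; no degree gives 155 − 15 = 140. Deviates. ✗
Low-ability: degree gives 160 − 109 = 51; no degree gives 155 − 17 = 138. Deviates. ✗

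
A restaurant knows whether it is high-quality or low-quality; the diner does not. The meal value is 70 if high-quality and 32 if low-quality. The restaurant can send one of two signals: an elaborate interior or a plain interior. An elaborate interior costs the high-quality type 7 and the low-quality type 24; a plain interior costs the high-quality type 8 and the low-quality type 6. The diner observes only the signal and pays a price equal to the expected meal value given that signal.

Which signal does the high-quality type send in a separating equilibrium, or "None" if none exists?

None

Try high-quality → elaborate interior, low-quality → plain interior:
  If types separate, elaborate interior earns payment 70 and plain interior earns 32.
  High-quality: elaborate interior gives 70 − 7 = 63; plain interior gives 32 − 8 = 24. No deviation. ✓
  Low-quality: plain interior gives 32 − 6 = 26; elaborate interior gives 70 − 24 = 46. Would deviate. ✗
Try high-quality → plain interior, low-quality → elaborate interior:
  If types separate, plain interior earns payment 70 and elaborate interior earns 32.
  High-quality: plain interior gives 70 − 8 = 62; elaborate interior gives 32 − 7 = 25. No deviation. ✓
  Low-quality: elaborate interior gives 32 − 24 = 8; plain interior gives 70 − 6 = 64. Would deviate. ✗
Neither assignment is incentive-compatible.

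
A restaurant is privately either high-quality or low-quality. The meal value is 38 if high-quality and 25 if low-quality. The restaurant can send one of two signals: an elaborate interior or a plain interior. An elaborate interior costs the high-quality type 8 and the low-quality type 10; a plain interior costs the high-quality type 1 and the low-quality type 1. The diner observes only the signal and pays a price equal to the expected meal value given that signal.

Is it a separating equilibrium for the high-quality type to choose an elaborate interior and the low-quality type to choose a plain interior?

Under separation the diner infers type exactly: elaborate interior → high-quality (pays 38), plain interior → low-quality (pays 25).
High-quality: elaborate interior gives 38 − 8 = 30; plain interior gives 25 − 1 = 24. No deviation. ✓
Low-quality: plain interior gives 25 − 1 = 24; elaborate interior gives 38 − 10 = 28. Would deviate. ✗

No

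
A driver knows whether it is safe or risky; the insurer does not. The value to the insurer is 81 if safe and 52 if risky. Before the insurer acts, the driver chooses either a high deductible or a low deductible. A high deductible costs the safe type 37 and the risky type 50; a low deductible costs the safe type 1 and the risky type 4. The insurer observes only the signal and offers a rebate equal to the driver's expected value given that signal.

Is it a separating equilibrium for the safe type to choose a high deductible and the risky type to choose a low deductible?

No

Under separation the insurer infers type exactly: high deductible → safe (pays 81), low deductible → risky (pays 52).
Safe: high deductible gives 81 − 37 = 44; low deductible gives 52 − 1 = 51. Would deviate. ✗
Risky: low deductible gives 52 − 4 = 48; high deductible gives 81 − 50 = 31. No deviation. ✓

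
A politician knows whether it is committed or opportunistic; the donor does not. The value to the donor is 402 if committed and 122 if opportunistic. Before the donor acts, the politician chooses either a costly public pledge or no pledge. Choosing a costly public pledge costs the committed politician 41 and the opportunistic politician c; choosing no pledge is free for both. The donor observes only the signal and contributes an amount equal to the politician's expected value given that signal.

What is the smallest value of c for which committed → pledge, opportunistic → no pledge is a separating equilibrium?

280

Under separation: pledge → committed (pays 402); no pledge → opportunistic (pays 122).
Committed: 402 − 41 = 361 ≥ 122 − 0 = 122. Holds regardless of c. ✓
Opportunistic: 122 − 0 ≥ 402 − c, so c ≥ 402 − 122 = 280.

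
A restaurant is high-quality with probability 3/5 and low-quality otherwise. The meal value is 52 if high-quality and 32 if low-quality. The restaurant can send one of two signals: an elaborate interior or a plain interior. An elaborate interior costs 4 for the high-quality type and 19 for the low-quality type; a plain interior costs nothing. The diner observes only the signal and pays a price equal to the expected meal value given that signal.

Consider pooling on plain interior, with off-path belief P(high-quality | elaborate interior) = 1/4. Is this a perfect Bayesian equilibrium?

Yes

At the pooled signal (plain interior) the diner holds the prior 3/5 and pays 3/5·52 + 2/5·32 = 44. Off-path (elaborate interior) belief 1/4 gives 1/4·52 + 3/4·32 = 37.
High-quality: plain interior gives 44 − 0 = 44; elaborate interior gives 37 − 4 = 33. Stays. ✓
Low-quality: plain interior gives 44 − 0 = 44; elaborate interior gives 37 − 19 = 18. Stays. ✓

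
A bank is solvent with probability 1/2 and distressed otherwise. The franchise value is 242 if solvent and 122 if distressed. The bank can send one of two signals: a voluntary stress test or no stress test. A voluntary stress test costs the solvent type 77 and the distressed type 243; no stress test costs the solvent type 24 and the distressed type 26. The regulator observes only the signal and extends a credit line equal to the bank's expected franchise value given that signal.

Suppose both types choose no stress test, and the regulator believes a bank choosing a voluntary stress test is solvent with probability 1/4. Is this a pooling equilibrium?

On the equilibrium path (no stress test) the regulator holds the prior 1/2 and pays 1/2·242 + 1/2·122 = 182. Off-path (stress test) belief 1/4 gives 1/4·242 + 3/4·122 = 152.
Solvent: no stress test gives 182 − 24 = 158; stress test gives 152 − 77 = 75. Stays. ✓
Distressed: no stress test gives 182 − 26 = 156; stress test gives 152 − 243 = -91. Stays. ✓
Beliefs are Bayes-consistent on-path and both types best-respond.

Yes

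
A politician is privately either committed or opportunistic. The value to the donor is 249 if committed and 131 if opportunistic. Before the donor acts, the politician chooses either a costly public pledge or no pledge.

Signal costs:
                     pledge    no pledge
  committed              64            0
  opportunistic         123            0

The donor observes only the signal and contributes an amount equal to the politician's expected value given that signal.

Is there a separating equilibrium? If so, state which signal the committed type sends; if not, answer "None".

pledge

Try committed → pledge, opportunistic → no pledge:
  If types separate, pledge earns payment 249 and no pledge earns 131.
  Committed: pledge gives 249 − 64 = 185; no pledge gives 131 − 0 = 131. No deviation. ✓
  Opportunistic: no pledge gives 131 − 0 = 131; pledge gives 249 − 123 = 126. No deviation. ✓
Both hold — the committed type sends pledge.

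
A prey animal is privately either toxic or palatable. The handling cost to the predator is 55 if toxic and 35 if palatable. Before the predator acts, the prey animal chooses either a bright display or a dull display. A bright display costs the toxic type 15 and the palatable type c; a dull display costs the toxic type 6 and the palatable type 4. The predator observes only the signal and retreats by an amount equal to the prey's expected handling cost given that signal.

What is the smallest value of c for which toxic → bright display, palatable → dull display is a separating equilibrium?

24

Under separation: bright display → toxic (pays 55); dull display → palatable (pays 35).
Toxic: 55 − 15 = 40 ≥ 35 − 6 = 29. Holds regardless of c. ✓
Palatable: 35 − 4 ≥ 55 − c, so c ≥ 55 − 31 = 24.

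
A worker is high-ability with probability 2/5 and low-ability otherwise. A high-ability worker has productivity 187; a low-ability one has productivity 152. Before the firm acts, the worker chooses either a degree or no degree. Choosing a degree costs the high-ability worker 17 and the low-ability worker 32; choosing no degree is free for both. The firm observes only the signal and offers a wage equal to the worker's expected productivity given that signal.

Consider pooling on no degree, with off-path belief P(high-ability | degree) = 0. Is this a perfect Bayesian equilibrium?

At the pooled signal (no degree) the firm holds the prior 2/5 and pays 2/5·187 + 3/5·152 = 166. Off-path (degree) belief 0 gives 0·187 + 1·152 = 152.
High-ability: no degree gives 166 − 0 = 166; degree gives 152 − 17 = 135. Stays. ✓
Low-ability: no degree gives 166 − 0 = 166; degree gives 152 − 32 = 120. Stays. ✓

Yes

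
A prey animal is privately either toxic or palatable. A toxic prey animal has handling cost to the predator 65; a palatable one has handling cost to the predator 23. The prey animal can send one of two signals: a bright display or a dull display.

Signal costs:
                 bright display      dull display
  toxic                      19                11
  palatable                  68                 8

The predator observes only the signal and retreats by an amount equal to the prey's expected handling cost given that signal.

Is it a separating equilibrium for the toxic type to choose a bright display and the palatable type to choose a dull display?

Yes

If types separate, bright display earns payment 65 and dull display earns 23.
Toxic: bright display gives 65 − 19 = 46; dull display gives 23 − 11 = 12. No deviation. ✓
Palatable: dull display gives 23 − 8 = 15; bright display gives 65 − 68 = -3. No deviation. ✓
Both incentive constraints hold.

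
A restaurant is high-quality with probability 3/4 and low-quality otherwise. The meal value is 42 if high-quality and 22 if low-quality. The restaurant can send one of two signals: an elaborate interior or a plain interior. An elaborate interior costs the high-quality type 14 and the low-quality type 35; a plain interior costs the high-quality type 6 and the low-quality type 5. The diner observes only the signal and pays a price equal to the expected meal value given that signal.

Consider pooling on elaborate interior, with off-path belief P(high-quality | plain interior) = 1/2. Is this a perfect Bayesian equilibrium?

On the equilibrium path (elaborate interior) the diner holds the prior 3/4 and pays 3/4·42 + 1/4·22 = 37. Off-path (plain interior) belief 1/2 gives 1/2·42 + 1/2·22 = 32.
High-quality: elaborate interior gives 37 − 14 = 23; plain interior gives 32 − 6 = 26. Deviates. ✗
Low-quality: elaborate interior gives 37 − 35 = 2; plain interior gives 32 − 5 = 27. Deviates. ✗

No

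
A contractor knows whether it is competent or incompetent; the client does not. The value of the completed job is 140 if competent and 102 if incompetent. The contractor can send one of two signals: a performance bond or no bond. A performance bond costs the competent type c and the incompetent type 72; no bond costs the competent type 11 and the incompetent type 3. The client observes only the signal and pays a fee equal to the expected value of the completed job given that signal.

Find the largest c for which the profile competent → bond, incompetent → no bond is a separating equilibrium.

49

Under separation: bond → competent (pays 140); no bond → incompetent (pays 102).
Incompetent: 102 − 3 = 99 ≥ 140 − 72 = 68. Holds regardless of c. ✓
Competent: 140 − c ≥ 102 − 11, so c ≤ 140 − 91 = 49.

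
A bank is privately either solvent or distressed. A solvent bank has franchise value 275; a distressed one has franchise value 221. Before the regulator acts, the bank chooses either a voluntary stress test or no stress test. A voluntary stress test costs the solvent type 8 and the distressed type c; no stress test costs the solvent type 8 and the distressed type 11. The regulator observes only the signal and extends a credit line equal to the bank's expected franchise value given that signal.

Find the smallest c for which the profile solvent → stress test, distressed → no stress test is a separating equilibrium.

Under separation: stress test → solvent (pays 275); no stress test → distressed (pays 221).
Solvent: 275 − 8 = 267 ≥ 221 − 8 = 213. Holds regardless of c. ✓
Distressed: 221 − 11 ≥ 275 − c, so c ≥ 275 − 210 = 65.

65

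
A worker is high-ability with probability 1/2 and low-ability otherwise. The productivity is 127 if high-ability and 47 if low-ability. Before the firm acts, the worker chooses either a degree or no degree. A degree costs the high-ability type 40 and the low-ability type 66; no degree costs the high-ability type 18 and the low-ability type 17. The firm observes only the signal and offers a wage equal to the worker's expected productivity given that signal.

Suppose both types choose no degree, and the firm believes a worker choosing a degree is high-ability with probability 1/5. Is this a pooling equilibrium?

At the pooled signal (no degree) the firm holds the prior 1/2 and pays 1/2·127 + 1/2·47 = 87. Off-path (degree) belief 1/5 gives 1/5·127 + 4/5·47 = 63.
High-ability: no degree gives 87 − 18 = 69; degree gives 63 − 40 = 23. Stays. ✓
Low-ability: no degree gives 87 − 17 = 70; degree gives 63 − 66 = -3. Stays. ✓

Yes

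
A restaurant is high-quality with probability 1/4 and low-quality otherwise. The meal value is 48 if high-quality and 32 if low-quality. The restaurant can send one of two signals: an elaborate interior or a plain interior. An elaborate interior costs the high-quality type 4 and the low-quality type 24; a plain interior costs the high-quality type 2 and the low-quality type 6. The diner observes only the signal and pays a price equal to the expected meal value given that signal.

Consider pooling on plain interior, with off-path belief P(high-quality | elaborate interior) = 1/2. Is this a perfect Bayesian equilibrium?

No

At the pooled signal (plain interior) the diner holds the prior 1/4 and pays 1/4·48 + 3/4·32 = 36. Off-path (elaborate interior) belief 1/2 gives 1/2·48 + 1/2·32 = 40.
High-quality: plain interior gives 36 − 2 = 34; elaborate interior gives 40 − 4 = 36. Deviates. ✗
Low-quality: plain interior gives 36 − 6 = 30; elaborate interior gives 40 − 24 = 16. Stays. ✓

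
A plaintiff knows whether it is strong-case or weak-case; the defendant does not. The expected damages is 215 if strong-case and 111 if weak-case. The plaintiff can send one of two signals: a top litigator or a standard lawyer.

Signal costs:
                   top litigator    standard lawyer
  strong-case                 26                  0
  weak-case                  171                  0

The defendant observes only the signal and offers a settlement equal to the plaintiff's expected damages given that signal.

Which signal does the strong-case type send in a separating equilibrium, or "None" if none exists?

Try strong-case → top litigator, weak-case → standard lawyer:
  Under separation the defendant infers type exactly: top litigator → strong-case (pays 215), standard lawyer → weak-case (pays 111).
  Strong-case: top litigator gives 215 − 26 = 189; standard lawyer gives 111 − 0 = 111. No deviation. ✓
  Weak-case: standard lawyer gives 111 − 0 = 111; top litigator gives 215 − 171 = 44. No deviation. ✓
Both hold — the strong-case type sends top litigator.

top litigator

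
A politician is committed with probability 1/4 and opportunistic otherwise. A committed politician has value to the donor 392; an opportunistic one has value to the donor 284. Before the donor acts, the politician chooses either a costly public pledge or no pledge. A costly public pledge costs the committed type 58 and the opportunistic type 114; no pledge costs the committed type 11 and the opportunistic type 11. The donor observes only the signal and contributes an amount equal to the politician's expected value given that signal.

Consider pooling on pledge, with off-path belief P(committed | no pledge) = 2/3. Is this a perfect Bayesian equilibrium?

No

At the pooled signal (pledge) the donor holds the prior 1/4 and pays 1/4·392 + 3/4·284 = 311. Off-path (no pledge) belief 2/3 gives 2/3·392 + 1/3·284 = 356.
Committed: pledge gives 311 − 58 = 253; no pledge gives 356 − 11 = 345. Deviates. ✗
Opportunistic: pledge gives 311 − 114 = 197; no pledge gives 356 − 11 = 345. Deviates. ✗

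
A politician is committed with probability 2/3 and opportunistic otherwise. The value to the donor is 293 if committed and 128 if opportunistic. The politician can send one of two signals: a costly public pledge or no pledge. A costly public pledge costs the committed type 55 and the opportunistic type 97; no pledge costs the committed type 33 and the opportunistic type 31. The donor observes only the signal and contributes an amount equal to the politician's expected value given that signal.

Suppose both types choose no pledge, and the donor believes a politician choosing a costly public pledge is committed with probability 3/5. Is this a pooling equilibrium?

At the pooled signal (no pledge) the donor holds the prior 2/3 and pays 2/3·293 + 1/3·128 = 238. Off-path (pledge) belief 3/5 gives 3/5·293 + 2/5·128 = 227.
Committed: no pledge gives 238 − 33 = 205; pledge gives 227 − 55 = 172. Stays. ✓
Opportunistic: no pledge gives 238 − 31 = 207; pledge gives 227 − 97 = 130. Stays. ✓

Yes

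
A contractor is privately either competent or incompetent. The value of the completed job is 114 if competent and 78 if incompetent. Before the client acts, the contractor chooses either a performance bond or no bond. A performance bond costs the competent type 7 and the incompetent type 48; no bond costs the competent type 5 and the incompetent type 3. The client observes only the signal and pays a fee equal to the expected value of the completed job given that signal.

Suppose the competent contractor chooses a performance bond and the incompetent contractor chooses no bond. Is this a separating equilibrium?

Yes

If types separate, bond earns payment 114 and no bond earns 78.
Competent: bond gives 114 − 7 = 107; no bond gives 78 − 5 = 73. No deviation. ✓
Incompetent: no bond gives 78 − 3 = 75; bond gives 114 − 48 = 66. No deviation. ✓
Both incentive constraints hold.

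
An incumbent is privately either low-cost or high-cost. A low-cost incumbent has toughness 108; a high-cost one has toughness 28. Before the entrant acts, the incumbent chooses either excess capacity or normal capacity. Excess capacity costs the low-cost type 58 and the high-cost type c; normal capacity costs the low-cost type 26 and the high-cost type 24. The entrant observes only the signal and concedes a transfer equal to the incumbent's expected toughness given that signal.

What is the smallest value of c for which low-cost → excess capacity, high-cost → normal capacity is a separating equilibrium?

Under separation: excess capacity → low-cost (pays 108); normal capacity → high-cost (pays 28).
Low-cost: 108 − 58 = 50 ≥ 28 − 26 = 2. Holds regardless of c. ✓
High-cost: 28 − 24 ≥ 108 − c, so c ≥ 108 − 4 = 104.

104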